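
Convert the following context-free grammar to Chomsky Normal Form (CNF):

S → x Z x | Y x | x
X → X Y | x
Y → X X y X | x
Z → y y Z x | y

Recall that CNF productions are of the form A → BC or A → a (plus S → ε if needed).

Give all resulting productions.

TX → x; S → x; X → x; TY → y; Y → x; Z → y; S → TX X0; X0 → Z TX; S → Y TX; X → X Y; Y → X X1; X1 → X X2; X2 → TY X; Z → TY X3; X3 → TY X4; X4 → Z TX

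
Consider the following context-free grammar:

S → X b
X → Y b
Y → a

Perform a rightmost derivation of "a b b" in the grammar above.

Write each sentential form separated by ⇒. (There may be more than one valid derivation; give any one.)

S ⇒ X b ⇒ Y b b ⇒ a b b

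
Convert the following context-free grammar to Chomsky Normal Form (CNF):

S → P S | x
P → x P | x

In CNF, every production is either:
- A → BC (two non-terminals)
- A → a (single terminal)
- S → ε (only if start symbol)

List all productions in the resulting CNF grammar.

S → x; TX → x; P → x; S → P S; P → TX P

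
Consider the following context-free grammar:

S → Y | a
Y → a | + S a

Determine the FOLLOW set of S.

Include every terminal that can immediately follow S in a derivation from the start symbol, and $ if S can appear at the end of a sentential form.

We compute FOLLOW(S) using the standard algorithm.
FOLLOW(S) starts with {$}.
FIRST(S) = {+, a}
FIRST(Y) = {+, a}
FOLLOW(S) = {$, a}
FOLLOW(Y) = {$, a}
Therefore, FOLLOW(S) = {$, a}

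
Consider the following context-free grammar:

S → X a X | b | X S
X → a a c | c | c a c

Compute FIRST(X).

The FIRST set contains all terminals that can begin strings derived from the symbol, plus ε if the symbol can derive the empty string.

We compute FIRST(X) using the standard algorithm.
FIRST(S) = {a, b, c}
FIRST(X) = {a, c}
Therefore, FIRST(X) = {a, c}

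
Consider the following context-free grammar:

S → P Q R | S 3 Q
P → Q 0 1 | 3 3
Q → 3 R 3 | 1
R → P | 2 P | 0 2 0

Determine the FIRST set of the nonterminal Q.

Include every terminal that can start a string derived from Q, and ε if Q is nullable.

We compute FIRST(Q) using the standard algorithm.
FIRST(P) = {1, 3}
FIRST(Q) = {1, 3}
FIRST(R) = {0, 1, 2, 3}
FIRST(S) = {1, 3}
Therefore, FIRST(Q) = {1, 3}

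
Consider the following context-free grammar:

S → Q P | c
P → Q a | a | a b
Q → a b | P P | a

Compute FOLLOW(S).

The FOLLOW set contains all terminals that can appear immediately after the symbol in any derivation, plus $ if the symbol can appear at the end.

We compute FOLLOW(S) using the standard algorithm.
FOLLOW(S) starts with {$}.
FIRST(P) = {a}
FIRST(Q) = {a}
FIRST(S) = {a, c}
FOLLOW(P) = {$, a}
FOLLOW(Q) = {a}
FOLLOW(S) = {$}
Therefore, FOLLOW(S) = {$}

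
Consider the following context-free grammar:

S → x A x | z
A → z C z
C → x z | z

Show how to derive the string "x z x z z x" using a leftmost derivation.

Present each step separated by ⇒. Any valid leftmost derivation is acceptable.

S ⇒ x A x ⇒ x z C z x ⇒ x z x z z x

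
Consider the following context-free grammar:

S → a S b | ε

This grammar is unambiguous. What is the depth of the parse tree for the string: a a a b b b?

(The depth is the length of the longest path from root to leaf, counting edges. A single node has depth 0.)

4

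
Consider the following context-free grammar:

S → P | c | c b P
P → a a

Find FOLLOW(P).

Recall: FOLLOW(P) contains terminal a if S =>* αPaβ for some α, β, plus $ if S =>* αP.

We compute FOLLOW(P) using the standard algorithm.
FOLLOW(S) starts with {$}.
FIRST(P) = {a}
FIRST(S) = {a, c}
FOLLOW(P) = {$}
FOLLOW(S) = {$}
Therefore, FOLLOW(P) = {$}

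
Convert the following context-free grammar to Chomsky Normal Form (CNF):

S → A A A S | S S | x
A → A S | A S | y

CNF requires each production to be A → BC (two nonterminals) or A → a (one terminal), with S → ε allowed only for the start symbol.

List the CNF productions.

S → x; A → y; S → A X0; X0 → A X1; X1 → A S; S → S S; A → A S; A → A S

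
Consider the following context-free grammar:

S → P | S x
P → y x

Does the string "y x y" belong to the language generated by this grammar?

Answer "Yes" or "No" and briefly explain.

No - no valid derivation exists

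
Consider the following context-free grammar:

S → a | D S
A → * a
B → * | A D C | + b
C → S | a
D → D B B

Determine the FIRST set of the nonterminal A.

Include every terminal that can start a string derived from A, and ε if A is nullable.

We compute FIRST(A) using the standard algorithm.
FIRST(A) = {*}
FIRST(B) = {*, +}
FIRST(C) = {a}
FIRST(D) = {}
FIRST(S) = {a}
Therefore, FIRST(A) = {*}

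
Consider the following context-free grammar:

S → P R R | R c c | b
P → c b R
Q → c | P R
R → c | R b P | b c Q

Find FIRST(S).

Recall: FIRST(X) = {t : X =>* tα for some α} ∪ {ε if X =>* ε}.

We compute FIRST(S) using the standard algorithm.
FIRST(P) = {c}
FIRST(Q) = {c}
FIRST(R) = {b, c}
FIRST(S) = {b, c}
Therefore, FIRST(S) = {b, c}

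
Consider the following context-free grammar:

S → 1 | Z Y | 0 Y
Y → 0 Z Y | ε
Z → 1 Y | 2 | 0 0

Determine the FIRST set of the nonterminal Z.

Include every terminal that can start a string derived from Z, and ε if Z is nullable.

We compute FIRST(Z) using the standard algorithm.
FIRST(S) = {0, 1, 2}
FIRST(Y) = {0, ε}
FIRST(Z) = {0, 1, 2}
Therefore, FIRST(Z) = {0, 1, 2}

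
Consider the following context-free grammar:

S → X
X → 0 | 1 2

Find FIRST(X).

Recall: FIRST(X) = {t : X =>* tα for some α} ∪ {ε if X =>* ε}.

We compute FIRST(X) using the standard algorithm.
FIRST(S) = {0, 1}
FIRST(X) = {0, 1}
Therefore, FIRST(X) = {0, 1}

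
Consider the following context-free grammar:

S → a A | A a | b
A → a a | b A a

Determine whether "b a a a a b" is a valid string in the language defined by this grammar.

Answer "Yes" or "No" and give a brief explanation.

No - no valid derivation exists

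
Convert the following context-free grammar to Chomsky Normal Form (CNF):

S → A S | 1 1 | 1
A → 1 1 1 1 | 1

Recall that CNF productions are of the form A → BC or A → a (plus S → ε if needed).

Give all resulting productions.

T1 → 1; S → 1; A → 1; S → A S; S → T1 T1; A → T1 X0; X0 → T1 X1; X1 → T1 T1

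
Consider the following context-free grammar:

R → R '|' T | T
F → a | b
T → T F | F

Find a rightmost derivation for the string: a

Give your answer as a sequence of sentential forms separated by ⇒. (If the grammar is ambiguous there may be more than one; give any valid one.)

R ⇒ T ⇒ F ⇒ a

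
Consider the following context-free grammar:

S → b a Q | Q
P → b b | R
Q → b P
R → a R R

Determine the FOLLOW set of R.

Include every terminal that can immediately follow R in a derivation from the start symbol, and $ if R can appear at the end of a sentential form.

We compute FOLLOW(R) using the standard algorithm.
FOLLOW(S) starts with {$}.
FIRST(P) = {a, b}
FIRST(Q) = {b}
FIRST(R) = {a}
FIRST(S) = {b}
FOLLOW(P) = {$}
FOLLOW(Q) = {$}
FOLLOW(R) = {$, a}
FOLLOW(S) = {$}
Therefore, FOLLOW(R) = {$, a}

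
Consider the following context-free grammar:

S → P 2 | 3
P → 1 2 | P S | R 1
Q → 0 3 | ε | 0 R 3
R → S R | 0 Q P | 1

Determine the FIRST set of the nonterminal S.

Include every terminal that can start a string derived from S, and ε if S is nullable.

We compute FIRST(S) using the standard algorithm.
FIRST(P) = {0, 1, 3}
FIRST(Q) = {0, ε}
FIRST(R) = {0, 1, 3}
FIRST(S) = {0, 1, 3}
Therefore, FIRST(S) = {0, 1, 3}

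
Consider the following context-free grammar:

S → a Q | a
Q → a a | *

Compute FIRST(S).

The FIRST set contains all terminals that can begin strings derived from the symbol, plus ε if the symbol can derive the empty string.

We compute FIRST(S) using the standard algorithm.
FIRST(Q) = {*, a}
FIRST(S) = {a}
Therefore, FIRST(S) = {a}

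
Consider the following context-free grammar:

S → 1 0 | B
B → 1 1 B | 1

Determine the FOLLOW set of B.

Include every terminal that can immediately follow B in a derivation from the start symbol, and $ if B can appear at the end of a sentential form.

We compute FOLLOW(B) using the standard algorithm.
FOLLOW(S) starts with {$}.
FIRST(B) = {1}
FIRST(S) = {1}
FOLLOW(B) = {$}
FOLLOW(S) = {$}
Therefore, FOLLOW(B) = {$}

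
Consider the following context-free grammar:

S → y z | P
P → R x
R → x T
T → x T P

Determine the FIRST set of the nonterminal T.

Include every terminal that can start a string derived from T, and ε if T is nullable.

We compute FIRST(T) using the standard algorithm.
FIRST(P) = {x}
FIRST(R) = {x}
FIRST(S) = {x, y}
FIRST(T) = {x}
Therefore, FIRST(T) = {x}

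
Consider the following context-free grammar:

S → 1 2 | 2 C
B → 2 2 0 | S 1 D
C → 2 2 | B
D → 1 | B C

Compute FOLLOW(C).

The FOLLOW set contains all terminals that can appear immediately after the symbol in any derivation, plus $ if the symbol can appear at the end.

We compute FOLLOW(C) using the standard algorithm.
FOLLOW(S) starts with {$}.
FIRST(B) = {1, 2}
FIRST(C) = {1, 2}
FIRST(D) = {1, 2}
FIRST(S) = {1, 2}
FOLLOW(B) = {$, 1, 2}
FOLLOW(C) = {$, 1, 2}
FOLLOW(D) = {$, 1, 2}
FOLLOW(S) = {$, 1}
Therefore, FOLLOW(C) = {$, 1, 2}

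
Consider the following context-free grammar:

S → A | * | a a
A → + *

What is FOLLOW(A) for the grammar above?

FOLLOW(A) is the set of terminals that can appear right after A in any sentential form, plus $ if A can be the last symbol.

We compute FOLLOW(A) using the standard algorithm.
FOLLOW(S) starts with {$}.
FIRST(A) = {+}
FIRST(S) = {*, +, a}
FOLLOW(A) = {$}
FOLLOW(S) = {$}
Therefore, FOLLOW(A) = {$}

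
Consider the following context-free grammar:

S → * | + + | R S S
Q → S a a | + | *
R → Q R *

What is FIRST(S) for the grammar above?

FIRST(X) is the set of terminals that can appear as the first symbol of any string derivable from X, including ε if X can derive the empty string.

We compute FIRST(S) using the standard algorithm.
FIRST(Q) = {*, +}
FIRST(R) = {*, +}
FIRST(S) = {*, +}
Therefore, FIRST(S) = {*, +}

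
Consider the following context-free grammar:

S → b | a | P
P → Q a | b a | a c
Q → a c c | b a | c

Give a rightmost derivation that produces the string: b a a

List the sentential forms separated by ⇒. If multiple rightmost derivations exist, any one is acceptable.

S ⇒ P ⇒ Q a ⇒ b a a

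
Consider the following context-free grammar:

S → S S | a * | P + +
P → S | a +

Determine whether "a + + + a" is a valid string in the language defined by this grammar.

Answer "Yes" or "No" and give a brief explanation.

No - no valid derivation exists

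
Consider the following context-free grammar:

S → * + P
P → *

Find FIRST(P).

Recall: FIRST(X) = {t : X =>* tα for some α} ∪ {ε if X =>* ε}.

We compute FIRST(P) using the standard algorithm.
FIRST(P) = {*}
FIRST(S) = {*}
Therefore, FIRST(P) = {*}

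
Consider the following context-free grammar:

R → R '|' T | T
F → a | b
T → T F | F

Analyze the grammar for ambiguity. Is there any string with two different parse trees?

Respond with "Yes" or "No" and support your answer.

No - the grammar is unambiguous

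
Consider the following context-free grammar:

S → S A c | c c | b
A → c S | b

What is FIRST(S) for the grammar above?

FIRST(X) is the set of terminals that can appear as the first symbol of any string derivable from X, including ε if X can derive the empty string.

We compute FIRST(S) using the standard algorithm.
FIRST(A) = {b, c}
FIRST(S) = {b, c}
Therefore, FIRST(S) = {b, c}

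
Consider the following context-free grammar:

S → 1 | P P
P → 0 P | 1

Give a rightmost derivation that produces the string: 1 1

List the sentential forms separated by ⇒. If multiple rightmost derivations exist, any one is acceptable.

S ⇒ P P ⇒ P 1 ⇒ 1 1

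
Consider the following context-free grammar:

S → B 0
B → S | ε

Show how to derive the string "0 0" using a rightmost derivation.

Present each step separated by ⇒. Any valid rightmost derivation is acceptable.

S ⇒ B 0 ⇒ S 0 ⇒ B 0 0 ⇒ 0 0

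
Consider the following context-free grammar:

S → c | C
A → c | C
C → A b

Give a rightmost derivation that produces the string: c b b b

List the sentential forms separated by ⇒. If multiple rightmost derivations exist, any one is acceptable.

S ⇒ C ⇒ A b ⇒ C b ⇒ A b b ⇒ C b b ⇒ A b b b ⇒ c b b b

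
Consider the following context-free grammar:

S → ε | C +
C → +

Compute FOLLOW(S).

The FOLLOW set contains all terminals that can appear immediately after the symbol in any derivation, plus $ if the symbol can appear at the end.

We compute FOLLOW(S) using the standard algorithm.
FOLLOW(S) starts with {$}.
FIRST(C) = {+}
FIRST(S) = {+, ε}
FOLLOW(C) = {+}
FOLLOW(S) = {$}
Therefore, FOLLOW(S) = {$}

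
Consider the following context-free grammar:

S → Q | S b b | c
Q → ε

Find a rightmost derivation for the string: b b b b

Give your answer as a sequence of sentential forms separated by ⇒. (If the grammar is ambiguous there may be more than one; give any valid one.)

S ⇒ S b b ⇒ S b b b b ⇒ Q b b b b ⇒ b b b b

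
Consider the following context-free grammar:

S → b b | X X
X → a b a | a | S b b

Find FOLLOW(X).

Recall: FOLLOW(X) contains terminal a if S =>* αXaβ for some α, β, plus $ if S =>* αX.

We compute FOLLOW(X) using the standard algorithm.
FOLLOW(S) starts with {$}.
FIRST(S) = {a, b}
FIRST(X) = {a, b}
FOLLOW(S) = {$, b}
FOLLOW(X) = {$, a, b}
Therefore, FOLLOW(X) = {$, a, b}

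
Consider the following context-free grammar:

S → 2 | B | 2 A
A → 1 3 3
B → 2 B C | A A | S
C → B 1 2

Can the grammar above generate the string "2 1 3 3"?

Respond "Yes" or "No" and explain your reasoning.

Yes - a valid derivation exists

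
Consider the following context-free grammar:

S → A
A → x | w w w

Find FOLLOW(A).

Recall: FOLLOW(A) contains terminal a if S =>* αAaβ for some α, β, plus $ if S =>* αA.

We compute FOLLOW(A) using the standard algorithm.
FOLLOW(S) starts with {$}.
FIRST(A) = {w, x}
FIRST(S) = {w, x}
FOLLOW(A) = {$}
FOLLOW(S) = {$}
Therefore, FOLLOW(A) = {$}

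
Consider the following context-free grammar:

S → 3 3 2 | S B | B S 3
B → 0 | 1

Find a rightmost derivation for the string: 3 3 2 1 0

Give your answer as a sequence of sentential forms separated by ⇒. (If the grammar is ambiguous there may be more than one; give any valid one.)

S ⇒ S B ⇒ S 0 ⇒ S B 0 ⇒ S 1 0 ⇒ 3 3 2 1 0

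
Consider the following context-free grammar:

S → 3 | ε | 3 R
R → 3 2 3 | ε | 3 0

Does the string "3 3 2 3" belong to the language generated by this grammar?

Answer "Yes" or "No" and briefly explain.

Yes - a valid derivation exists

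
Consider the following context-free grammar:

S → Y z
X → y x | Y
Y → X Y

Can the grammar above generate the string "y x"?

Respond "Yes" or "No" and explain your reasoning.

No - no valid derivation exists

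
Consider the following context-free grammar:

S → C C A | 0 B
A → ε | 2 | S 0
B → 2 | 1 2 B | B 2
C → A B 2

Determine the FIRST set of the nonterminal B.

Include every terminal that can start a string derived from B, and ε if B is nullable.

We compute FIRST(B) using the standard algorithm.
FIRST(A) = {0, 1, 2, ε}
FIRST(B) = {1, 2}
FIRST(C) = {0, 1, 2}
FIRST(S) = {0, 1, 2}
Therefore, FIRST(B) = {1, 2}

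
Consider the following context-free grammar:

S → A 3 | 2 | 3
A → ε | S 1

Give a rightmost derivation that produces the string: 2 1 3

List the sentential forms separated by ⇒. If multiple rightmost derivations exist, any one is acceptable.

S ⇒ A 3 ⇒ S 1 3 ⇒ 2 1 3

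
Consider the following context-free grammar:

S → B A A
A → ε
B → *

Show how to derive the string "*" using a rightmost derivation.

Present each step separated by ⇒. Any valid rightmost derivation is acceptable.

S ⇒ B A A ⇒ B A ⇒ B ⇒ *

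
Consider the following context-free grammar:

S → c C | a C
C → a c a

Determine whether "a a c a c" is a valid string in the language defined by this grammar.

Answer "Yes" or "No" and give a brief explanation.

No - no valid derivation exists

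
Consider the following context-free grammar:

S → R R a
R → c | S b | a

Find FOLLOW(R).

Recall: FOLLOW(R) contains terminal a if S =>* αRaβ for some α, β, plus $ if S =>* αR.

We compute FOLLOW(R) using the standard algorithm.
FOLLOW(S) starts with {$}.
FIRST(R) = {a, c}
FIRST(S) = {a, c}
FOLLOW(R) = {a, c}
FOLLOW(S) = {$, b}
Therefore, FOLLOW(R) = {a, c}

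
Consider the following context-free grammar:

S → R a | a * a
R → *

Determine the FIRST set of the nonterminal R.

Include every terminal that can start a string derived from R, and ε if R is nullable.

We compute FIRST(R) using the standard algorithm.
FIRST(R) = {*}
FIRST(S) = {*, a}
Therefore, FIRST(R) = {*}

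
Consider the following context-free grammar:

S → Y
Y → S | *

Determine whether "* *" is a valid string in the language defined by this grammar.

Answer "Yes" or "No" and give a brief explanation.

No - no valid derivation exists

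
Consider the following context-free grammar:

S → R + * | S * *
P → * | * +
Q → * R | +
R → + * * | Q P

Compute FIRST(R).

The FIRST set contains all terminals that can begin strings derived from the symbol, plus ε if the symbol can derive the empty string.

We compute FIRST(R) using the standard algorithm.
FIRST(P) = {*}
FIRST(Q) = {*, +}
FIRST(R) = {*, +}
FIRST(S) = {*, +}
Therefore, FIRST(R) = {*, +}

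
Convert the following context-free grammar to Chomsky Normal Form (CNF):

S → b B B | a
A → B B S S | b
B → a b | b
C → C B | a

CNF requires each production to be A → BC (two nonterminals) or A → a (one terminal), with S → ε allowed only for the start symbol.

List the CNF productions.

TB → b; S → a; A → b; TA → a; B → b; C → a; S → TB X0; X0 → B B; A → B X1; X1 → B X2; X2 → S S; B → TA TB; C → C B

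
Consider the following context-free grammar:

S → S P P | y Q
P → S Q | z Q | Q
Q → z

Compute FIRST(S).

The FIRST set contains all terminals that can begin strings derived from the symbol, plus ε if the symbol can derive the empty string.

We compute FIRST(S) using the standard algorithm.
FIRST(P) = {y, z}
FIRST(Q) = {z}
FIRST(S) = {y}
Therefore, FIRST(S) = {y}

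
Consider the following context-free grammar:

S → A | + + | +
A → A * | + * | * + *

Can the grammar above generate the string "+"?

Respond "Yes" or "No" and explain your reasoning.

Yes - a valid derivation exists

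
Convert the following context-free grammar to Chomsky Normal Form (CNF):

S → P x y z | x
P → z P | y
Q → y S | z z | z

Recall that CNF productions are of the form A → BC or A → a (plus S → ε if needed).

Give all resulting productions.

TX → x; TY → y; TZ → z; S → x; P → y; Q → z; S → P X0; X0 → TX X1; X1 → TY TZ; P → TZ P; Q → TY S; Q → TZ TZ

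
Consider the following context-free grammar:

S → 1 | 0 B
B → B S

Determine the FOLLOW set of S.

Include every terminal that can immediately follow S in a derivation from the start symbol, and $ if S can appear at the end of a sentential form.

We compute FOLLOW(S) using the standard algorithm.
FOLLOW(S) starts with {$}.
FIRST(B) = {}
FIRST(S) = {0, 1}
FOLLOW(B) = {$, 0, 1}
FOLLOW(S) = {$, 0, 1}
Therefore, FOLLOW(S) = {$, 0, 1}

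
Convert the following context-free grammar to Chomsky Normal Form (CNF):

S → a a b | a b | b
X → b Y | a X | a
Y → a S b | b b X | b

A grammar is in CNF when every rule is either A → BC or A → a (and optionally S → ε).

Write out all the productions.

TA → a; TB → b; S → b; X → a; Y → b; S → TA X0; X0 → TA TB; S → TA TB; X → TB Y; X → TA X; Y → TA X1; X1 → S TB; Y → TB X2; X2 → TB X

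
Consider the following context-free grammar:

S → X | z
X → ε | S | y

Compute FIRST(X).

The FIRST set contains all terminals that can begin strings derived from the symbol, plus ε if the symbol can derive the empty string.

We compute FIRST(X) using the standard algorithm.
FIRST(S) = {y, z, ε}
FIRST(X) = {y, z, ε}
Therefore, FIRST(X) = {y, z, ε}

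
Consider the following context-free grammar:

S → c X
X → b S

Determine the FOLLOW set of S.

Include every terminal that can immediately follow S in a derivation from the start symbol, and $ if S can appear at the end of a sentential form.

We compute FOLLOW(S) using the standard algorithm.
FOLLOW(S) starts with {$}.
FIRST(S) = {c}
FIRST(X) = {b}
FOLLOW(S) = {$}
FOLLOW(X) = {$}
Therefore, FOLLOW(S) = {$}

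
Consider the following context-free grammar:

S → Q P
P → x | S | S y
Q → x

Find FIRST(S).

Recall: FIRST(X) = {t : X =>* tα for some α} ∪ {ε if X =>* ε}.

We compute FIRST(S) using the standard algorithm.
FIRST(P) = {x}
FIRST(Q) = {x}
FIRST(S) = {x}
Therefore, FIRST(S) = {x}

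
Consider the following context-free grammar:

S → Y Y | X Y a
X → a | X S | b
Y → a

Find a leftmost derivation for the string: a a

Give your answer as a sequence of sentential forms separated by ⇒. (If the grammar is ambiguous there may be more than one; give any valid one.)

S ⇒ Y Y ⇒ a Y ⇒ a a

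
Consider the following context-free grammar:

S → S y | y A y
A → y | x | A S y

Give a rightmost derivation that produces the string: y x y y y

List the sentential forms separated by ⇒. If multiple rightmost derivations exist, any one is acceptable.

S ⇒ S y ⇒ S y y ⇒ y A y y y ⇒ y x y y y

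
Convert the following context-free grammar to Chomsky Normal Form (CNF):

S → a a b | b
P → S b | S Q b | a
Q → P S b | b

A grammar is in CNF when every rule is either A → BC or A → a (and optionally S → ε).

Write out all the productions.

TA → a; TB → b; S → b; P → a; Q → b; S → TA X0; X0 → TA TB; P → S TB; P → S X1; X1 → Q TB; Q → P X2; X2 → S TB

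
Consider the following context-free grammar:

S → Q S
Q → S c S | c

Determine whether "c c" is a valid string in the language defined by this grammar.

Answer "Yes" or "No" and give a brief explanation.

No - no valid derivation exists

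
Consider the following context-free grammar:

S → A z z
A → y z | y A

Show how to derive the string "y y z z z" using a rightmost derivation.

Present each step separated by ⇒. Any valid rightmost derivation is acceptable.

S ⇒ A z z ⇒ y A z z ⇒ y y z z z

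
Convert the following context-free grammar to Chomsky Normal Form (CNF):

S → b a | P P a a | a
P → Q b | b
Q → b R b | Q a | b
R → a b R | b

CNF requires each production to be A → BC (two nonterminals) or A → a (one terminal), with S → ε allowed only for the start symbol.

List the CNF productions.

TB → b; TA → a; S → a; P → b; Q → b; R → b; S → TB TA; S → P X0; X0 → P X1; X1 → TA TA; P → Q TB; Q → TB X2; X2 → R TB; Q → Q TA; R → TA X3; X3 → TB R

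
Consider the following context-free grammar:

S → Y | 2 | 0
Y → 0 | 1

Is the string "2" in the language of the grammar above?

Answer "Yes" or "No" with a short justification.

Yes - a valid derivation exists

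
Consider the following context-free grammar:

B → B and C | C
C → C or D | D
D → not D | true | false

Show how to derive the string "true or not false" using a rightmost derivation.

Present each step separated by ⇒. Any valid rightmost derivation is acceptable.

B ⇒ C ⇒ C or D ⇒ C or not D ⇒ C or not false ⇒ D or not false ⇒ true or not false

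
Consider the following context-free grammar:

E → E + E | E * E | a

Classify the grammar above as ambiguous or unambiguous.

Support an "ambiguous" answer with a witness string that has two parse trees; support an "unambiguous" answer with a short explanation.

Ambiguous - the string 'a + a + a * a' has two distinct parse trees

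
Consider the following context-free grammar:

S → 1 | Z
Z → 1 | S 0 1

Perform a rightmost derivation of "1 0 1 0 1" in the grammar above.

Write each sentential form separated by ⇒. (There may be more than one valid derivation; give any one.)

S ⇒ Z ⇒ S 0 1 ⇒ Z 0 1 ⇒ S 0 1 0 1 ⇒ 1 0 1 0 1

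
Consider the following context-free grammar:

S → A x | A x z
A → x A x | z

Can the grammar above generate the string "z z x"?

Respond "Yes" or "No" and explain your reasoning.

No - no valid derivation exists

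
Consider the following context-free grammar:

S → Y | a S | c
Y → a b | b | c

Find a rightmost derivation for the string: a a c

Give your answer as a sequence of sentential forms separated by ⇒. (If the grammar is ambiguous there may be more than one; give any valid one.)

S ⇒ a S ⇒ a a S ⇒ a a c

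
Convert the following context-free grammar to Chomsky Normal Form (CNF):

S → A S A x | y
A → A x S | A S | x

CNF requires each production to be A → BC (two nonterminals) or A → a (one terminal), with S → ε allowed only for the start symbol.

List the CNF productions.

TX → x; S → y; A → x; S → A X0; X0 → S X1; X1 → A TX; A → A X2; X2 → TX S; A → A S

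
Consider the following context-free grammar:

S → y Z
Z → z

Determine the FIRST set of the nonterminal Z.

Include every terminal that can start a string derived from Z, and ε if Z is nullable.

We compute FIRST(Z) using the standard algorithm.
FIRST(S) = {y}
FIRST(Z) = {z}
Therefore, FIRST(Z) = {z}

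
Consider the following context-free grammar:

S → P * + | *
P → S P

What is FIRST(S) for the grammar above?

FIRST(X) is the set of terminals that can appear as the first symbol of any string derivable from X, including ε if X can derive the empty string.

We compute FIRST(S) using the standard algorithm.
FIRST(P) = {*}
FIRST(S) = {*}
Therefore, FIRST(S) = {*}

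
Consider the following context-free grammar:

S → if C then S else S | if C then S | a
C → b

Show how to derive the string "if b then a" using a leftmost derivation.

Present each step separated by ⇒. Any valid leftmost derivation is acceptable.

S ⇒ if C then S ⇒ if b then S ⇒ if b then a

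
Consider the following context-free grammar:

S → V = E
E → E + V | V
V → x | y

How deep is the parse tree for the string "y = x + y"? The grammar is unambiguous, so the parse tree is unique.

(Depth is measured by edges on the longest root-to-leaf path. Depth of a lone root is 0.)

4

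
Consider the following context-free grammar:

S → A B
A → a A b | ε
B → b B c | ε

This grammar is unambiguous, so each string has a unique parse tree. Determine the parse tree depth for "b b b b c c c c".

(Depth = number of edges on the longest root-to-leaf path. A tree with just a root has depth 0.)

6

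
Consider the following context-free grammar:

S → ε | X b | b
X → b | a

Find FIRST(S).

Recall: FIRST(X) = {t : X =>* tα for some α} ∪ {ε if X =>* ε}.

We compute FIRST(S) using the standard algorithm.
FIRST(S) = {a, b, ε}
FIRST(X) = {a, b}
Therefore, FIRST(S) = {a, b, ε}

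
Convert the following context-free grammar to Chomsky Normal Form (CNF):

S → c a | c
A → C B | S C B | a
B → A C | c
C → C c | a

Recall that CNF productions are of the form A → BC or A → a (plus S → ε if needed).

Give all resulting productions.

TC → c; TA → a; S → c; A → a; B → c; C → a; S → TC TA; A → C B; A → S X0; X0 → C B; B → A C; C → C TC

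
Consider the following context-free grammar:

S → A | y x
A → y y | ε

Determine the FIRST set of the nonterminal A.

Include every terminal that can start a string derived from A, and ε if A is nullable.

We compute FIRST(A) using the standard algorithm.
FIRST(A) = {y, ε}
FIRST(S) = {y, ε}
Therefore, FIRST(A) = {y, ε}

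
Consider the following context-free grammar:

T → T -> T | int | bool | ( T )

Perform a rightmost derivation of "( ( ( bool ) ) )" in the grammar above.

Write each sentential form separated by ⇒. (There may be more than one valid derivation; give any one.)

T ⇒ ( T ) ⇒ ( ( T ) ) ⇒ ( ( ( T ) ) ) ⇒ ( ( ( bool ) ) )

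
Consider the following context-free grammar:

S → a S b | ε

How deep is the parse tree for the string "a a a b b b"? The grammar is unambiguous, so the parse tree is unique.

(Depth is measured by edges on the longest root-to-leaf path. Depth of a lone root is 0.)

4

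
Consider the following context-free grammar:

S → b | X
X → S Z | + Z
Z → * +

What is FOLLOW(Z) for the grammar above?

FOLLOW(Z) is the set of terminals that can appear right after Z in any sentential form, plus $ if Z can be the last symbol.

We compute FOLLOW(Z) using the standard algorithm.
FOLLOW(S) starts with {$}.
FIRST(S) = {+, b}
FIRST(X) = {+, b}
FIRST(Z) = {*}
FOLLOW(S) = {$, *}
FOLLOW(X) = {$, *}
FOLLOW(Z) = {$, *}
Therefore, FOLLOW(Z) = {$, *}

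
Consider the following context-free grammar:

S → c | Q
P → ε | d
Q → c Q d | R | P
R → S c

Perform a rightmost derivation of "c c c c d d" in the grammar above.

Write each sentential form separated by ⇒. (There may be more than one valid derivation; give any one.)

S ⇒ Q ⇒ c Q d ⇒ c c Q d d ⇒ c c R d d ⇒ c c S c d d ⇒ c c c c d d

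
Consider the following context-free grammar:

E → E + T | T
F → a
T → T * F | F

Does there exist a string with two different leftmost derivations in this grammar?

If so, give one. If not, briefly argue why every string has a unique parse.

No - every string in the language has a unique leftmost derivation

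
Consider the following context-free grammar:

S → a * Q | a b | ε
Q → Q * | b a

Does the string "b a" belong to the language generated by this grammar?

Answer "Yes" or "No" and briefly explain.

No - no valid derivation exists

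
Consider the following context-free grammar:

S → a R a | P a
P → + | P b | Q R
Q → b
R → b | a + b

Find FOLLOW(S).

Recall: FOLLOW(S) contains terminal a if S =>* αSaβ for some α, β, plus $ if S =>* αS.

We compute FOLLOW(S) using the standard algorithm.
FOLLOW(S) starts with {$}.
FIRST(P) = {+, b}
FIRST(Q) = {b}
FIRST(R) = {a, b}
FIRST(S) = {+, a, b}
FOLLOW(P) = {a, b}
FOLLOW(Q) = {a, b}
FOLLOW(R) = {a, b}
FOLLOW(S) = {$}
Therefore, FOLLOW(S) = {$}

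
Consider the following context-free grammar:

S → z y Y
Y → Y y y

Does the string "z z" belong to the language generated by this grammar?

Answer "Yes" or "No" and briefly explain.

No - no valid derivation exists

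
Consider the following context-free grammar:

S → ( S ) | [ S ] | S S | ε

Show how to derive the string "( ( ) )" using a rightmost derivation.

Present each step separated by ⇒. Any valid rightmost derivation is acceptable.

S ⇒ ( S ) ⇒ ( ( S ) ) ⇒ ( ( ) )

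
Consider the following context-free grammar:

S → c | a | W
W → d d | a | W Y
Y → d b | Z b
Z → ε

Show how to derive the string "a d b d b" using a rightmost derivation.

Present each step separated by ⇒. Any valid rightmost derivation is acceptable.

S ⇒ W ⇒ W Y ⇒ W d b ⇒ W Y d b ⇒ W d b d b ⇒ a d b d b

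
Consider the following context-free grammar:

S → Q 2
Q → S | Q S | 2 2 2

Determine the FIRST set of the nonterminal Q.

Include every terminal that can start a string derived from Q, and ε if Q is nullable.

We compute FIRST(Q) using the standard algorithm.
FIRST(Q) = {2}
FIRST(S) = {2}
Therefore, FIRST(Q) = {2}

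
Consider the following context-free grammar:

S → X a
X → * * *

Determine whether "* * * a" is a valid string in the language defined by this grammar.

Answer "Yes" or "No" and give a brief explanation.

Yes - a valid derivation exists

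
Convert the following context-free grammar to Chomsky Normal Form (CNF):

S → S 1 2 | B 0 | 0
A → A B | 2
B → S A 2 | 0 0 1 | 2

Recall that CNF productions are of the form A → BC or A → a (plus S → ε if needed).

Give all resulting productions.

T1 → 1; T2 → 2; T0 → 0; S → 0; A → 2; B → 2; S → S X0; X0 → T1 T2; S → B T0; A → A B; B → S X1; X1 → A T2; B → T0 X2; X2 → T0 T1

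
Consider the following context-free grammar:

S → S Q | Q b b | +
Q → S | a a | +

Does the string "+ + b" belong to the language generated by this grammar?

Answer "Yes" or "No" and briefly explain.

No - no valid derivation exists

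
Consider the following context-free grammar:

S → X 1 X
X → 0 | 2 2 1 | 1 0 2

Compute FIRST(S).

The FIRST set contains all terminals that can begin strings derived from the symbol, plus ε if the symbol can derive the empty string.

We compute FIRST(S) using the standard algorithm.
FIRST(S) = {0, 1, 2}
FIRST(X) = {0, 1, 2}
Therefore, FIRST(S) = {0, 1, 2}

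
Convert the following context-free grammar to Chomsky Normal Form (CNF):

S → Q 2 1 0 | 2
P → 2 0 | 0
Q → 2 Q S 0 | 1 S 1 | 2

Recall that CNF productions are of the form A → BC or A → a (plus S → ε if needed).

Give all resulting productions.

T2 → 2; T1 → 1; T0 → 0; S → 2; P → 0; Q → 2; S → Q X0; X0 → T2 X1; X1 → T1 T0; P → T2 T0; Q → T2 X2; X2 → Q X3; X3 → S T0; Q → T1 X4; X4 → S T1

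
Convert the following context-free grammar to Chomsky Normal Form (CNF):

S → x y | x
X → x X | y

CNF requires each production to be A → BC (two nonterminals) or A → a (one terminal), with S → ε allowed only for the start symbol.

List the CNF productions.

TX → x; TY → y; S → x; X → y; S → TX TY; X → TX X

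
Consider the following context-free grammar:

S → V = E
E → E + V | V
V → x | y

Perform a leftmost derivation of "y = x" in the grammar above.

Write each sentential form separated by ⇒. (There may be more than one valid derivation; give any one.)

S ⇒ V = E ⇒ y = E ⇒ y = V ⇒ y = x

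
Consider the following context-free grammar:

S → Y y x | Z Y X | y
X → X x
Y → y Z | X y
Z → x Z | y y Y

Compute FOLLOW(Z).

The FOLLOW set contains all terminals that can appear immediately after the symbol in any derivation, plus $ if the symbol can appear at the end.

We compute FOLLOW(Z) using the standard algorithm.
FOLLOW(S) starts with {$}.
FIRST(S) = {x, y}
FIRST(X) = {}
FIRST(Y) = {y}
FIRST(Z) = {x, y}
FOLLOW(S) = {$}
FOLLOW(X) = {$, x, y}
FOLLOW(Y) = {y}
FOLLOW(Z) = {y}
Therefore, FOLLOW(Z) = {y}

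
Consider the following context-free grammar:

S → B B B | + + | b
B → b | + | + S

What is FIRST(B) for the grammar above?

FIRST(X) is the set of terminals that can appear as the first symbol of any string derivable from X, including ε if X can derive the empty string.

We compute FIRST(B) using the standard algorithm.
FIRST(B) = {+, b}
FIRST(S) = {+, b}
Therefore, FIRST(B) = {+, b}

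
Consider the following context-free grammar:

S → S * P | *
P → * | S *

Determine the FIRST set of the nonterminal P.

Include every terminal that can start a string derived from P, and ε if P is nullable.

We compute FIRST(P) using the standard algorithm.
FIRST(P) = {*}
FIRST(S) = {*}
Therefore, FIRST(P) = {*}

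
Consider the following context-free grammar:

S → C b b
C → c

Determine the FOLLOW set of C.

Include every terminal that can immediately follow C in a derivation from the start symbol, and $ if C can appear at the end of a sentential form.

We compute FOLLOW(C) using the standard algorithm.
FOLLOW(S) starts with {$}.
FIRST(C) = {c}
FIRST(S) = {c}
FOLLOW(C) = {b}
FOLLOW(S) = {$}
Therefore, FOLLOW(C) = {b}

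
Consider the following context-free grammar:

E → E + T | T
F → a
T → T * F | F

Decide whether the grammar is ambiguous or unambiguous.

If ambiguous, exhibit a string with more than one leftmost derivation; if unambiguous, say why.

Unambiguous - every string in the language has a unique leftmost derivation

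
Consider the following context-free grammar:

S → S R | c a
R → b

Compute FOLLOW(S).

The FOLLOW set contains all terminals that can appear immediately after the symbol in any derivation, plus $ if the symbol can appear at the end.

We compute FOLLOW(S) using the standard algorithm.
FOLLOW(S) starts with {$}.
FIRST(R) = {b}
FIRST(S) = {c}
FOLLOW(R) = {$, b}
FOLLOW(S) = {$, b}
Therefore, FOLLOW(S) = {$, b}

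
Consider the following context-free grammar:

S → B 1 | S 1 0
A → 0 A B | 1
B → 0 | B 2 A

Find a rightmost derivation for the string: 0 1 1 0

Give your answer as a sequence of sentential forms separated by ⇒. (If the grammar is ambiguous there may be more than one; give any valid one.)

S ⇒ S 1 0 ⇒ B 1 1 0 ⇒ 0 1 1 0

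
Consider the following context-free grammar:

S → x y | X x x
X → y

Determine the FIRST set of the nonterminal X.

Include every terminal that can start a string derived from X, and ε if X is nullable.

We compute FIRST(X) using the standard algorithm.
FIRST(S) = {x, y}
FIRST(X) = {y}
Therefore, FIRST(X) = {y}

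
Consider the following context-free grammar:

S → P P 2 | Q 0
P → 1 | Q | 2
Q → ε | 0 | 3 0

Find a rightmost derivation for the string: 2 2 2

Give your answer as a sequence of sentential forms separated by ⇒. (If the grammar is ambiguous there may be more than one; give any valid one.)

S ⇒ P P 2 ⇒ P 2 2 ⇒ 2 2 2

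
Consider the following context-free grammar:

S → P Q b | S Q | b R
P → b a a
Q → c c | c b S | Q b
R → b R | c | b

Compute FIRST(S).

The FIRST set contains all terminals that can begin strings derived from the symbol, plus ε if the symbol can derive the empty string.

We compute FIRST(S) using the standard algorithm.
FIRST(P) = {b}
FIRST(Q) = {c}
FIRST(R) = {b, c}
FIRST(S) = {b}
Therefore, FIRST(S) = {b}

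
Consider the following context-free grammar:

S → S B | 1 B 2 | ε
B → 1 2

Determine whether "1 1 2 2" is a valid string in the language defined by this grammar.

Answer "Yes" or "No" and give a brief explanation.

Yes - a valid derivation exists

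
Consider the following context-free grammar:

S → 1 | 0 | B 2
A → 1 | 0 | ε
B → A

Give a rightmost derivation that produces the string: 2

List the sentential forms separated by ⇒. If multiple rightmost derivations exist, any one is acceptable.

S ⇒ B 2 ⇒ A 2 ⇒ 2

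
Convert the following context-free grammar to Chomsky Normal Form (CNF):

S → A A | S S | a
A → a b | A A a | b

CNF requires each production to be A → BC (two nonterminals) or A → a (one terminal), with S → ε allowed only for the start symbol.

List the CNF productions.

S → a; TA → a; TB → b; A → b; S → A A; S → S S; A → TA TB; A → A X0; X0 → A TA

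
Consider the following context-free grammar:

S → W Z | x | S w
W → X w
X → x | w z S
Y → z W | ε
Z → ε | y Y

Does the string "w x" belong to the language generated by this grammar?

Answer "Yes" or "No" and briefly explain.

No - no valid derivation exists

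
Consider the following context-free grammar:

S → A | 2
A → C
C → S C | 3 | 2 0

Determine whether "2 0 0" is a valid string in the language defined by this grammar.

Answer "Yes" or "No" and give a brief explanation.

No - no valid derivation exists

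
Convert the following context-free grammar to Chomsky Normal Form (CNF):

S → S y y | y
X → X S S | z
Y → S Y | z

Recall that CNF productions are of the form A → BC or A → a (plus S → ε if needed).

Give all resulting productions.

TY → y; S → y; X → z; Y → z; S → S X0; X0 → TY TY; X → X X1; X1 → S S; Y → S Y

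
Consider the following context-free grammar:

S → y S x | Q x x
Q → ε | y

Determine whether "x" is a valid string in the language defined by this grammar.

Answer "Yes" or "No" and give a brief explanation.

No - no valid derivation exists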